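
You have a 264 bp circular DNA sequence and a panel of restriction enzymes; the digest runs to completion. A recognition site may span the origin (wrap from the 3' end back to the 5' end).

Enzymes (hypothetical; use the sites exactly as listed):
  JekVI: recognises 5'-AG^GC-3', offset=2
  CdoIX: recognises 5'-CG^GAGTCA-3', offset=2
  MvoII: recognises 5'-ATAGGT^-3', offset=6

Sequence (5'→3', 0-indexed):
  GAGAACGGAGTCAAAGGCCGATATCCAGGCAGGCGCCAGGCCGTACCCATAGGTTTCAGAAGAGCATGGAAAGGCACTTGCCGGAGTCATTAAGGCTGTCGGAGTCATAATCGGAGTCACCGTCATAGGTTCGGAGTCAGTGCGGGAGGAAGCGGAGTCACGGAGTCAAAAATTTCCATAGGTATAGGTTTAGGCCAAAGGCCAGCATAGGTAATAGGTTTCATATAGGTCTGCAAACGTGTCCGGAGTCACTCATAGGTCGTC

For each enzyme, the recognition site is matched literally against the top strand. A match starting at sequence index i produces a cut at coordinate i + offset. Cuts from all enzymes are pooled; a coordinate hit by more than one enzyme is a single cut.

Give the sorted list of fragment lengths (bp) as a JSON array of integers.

[3,4,4,6,7,7,7,7,8,9,10,11,11,11,12,12,12,15,15,15,17,19,21,21]

Scan for sites:
  JekVI (AGGC, off=2): starts [14, 26, 30, 37, 71, 92, 191, 198] → cuts [16, 28, 32, 39, 73, 94, 193, 200]
  CdoIX (CGGAGTCA, off=2): starts [5, 81, 99, 111, 131, 152, 160, 243] → cuts [7, 83, 101, 113, 133, 154, 162, 245]
  MvoII (ATAGGT, off=6): starts [48, 124, 177, 183, 206, 213, 224, 254] → cuts [54, 130, 183, 189, 212, 219, 230, 260]

All cut coordinates (distinct, sorted): [7, 16, 28, 32, 39, 54, 73, 83, 94, 101, 113, 130, 133, 154, 162, 183, 189, 193, 200, 212, 219, 230, 245, 260]

Fragments:
  7→16: 9 bp
  16→28: 12 bp
  28→32: 4 bp
  32→39: 7 bp
  39→54: 15 bp
  54→73: 19 bp
  73→83: 10 bp
  83→94: 11 bp
  94→101: 7 bp
  101→113: 12 bp
  113→130: 17 bp
  130→133: 3 bp
  133→154: 21 bp
  154→162: 8 bp
  162→183: 21 bp
  183→189: 6 bp
  189→193: 4 bp
  193→200: 7 bp
  200→212: 12 bp
  212→219: 7 bp
  219→230: 11 bp
  230→245: 15 bp
  245→260: 15 bp
  260→7 (wrap): 264-260+7 = 11 bp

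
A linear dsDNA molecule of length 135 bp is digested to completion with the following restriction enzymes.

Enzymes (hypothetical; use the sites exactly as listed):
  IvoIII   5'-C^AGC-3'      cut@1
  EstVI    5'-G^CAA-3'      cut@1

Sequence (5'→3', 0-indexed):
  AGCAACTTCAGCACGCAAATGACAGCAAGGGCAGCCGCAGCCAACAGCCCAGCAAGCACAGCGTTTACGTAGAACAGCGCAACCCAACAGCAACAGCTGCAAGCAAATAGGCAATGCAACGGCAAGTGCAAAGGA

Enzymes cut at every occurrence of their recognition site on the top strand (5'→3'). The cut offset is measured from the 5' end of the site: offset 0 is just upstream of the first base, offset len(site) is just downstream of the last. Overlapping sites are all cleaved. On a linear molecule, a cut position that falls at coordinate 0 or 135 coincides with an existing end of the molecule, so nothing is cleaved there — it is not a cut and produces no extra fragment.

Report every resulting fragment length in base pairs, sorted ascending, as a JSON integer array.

[2,2,2,2,4,4,4,5,5,5,6,6,6,6,7,7,7,7,7,8,8,9,16]

Site scan:
  IvoIII CAGC/1: at [8, 22, 31, 37, 44, 49, 58, 74, 87, 93] ⇒ [9, 23, 32, 38, 45, 50, 59, 75, 88, 94]
  EstVI GCAA/1: at [1, 14, 24, 51, 78, 89, 98, 102, 110, 115, 121, 127] ⇒ [2, 15, 25, 52, 79, 90, 99, 103, 111, 116, 122, 128]

Pooled cuts: [2, 9, 15, 23, 25, 32, 38, 45, 50, 52, 59, 75, 79, 88, 90, 94, 99, 103, 111, 116, 122, 128]

Fragment lengths:
  [0,2): 2 bp
  [2,9): 7 bp
  [9,15): 6 bp
  [15,23): 8 bp
  [23,25): 2 bp
  [25,32): 7 bp
  [32,38): 6 bp
  [38,45): 7 bp
  [45,50): 5 bp
  [50,52): 2 bp
  [52,59): 7 bp
  [59,75): 16 bp
  [75,79): 4 bp
  [79,88): 9 bp
  [88,90): 2 bp
  [90,94): 4 bp
  [94,99): 5 bp
  [99,103): 4 bp
  [103,111): 8 bp
  [111,116): 5 bp
  [116,122): 6 bp
  [122,128): 6 bp
  [128,135): 7 bp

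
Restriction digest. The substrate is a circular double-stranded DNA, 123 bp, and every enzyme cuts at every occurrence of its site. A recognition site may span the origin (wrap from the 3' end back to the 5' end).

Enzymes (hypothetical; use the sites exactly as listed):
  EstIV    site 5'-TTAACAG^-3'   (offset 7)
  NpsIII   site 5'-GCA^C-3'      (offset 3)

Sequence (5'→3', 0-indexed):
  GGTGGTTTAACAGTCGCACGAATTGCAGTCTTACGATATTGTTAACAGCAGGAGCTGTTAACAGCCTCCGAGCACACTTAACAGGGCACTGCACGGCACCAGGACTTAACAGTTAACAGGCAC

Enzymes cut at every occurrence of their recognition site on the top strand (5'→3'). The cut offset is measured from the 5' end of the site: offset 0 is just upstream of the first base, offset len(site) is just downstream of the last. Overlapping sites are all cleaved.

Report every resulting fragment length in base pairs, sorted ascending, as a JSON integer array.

Scan for sites:
  EstIV TTAACAG/7: at [6, 41, 57, 77, 105, 112] ⇒ [13, 48, 64, 84, 112, 119]
  NpsIII GCAC/3: at [15, 71, 85, 90, 95, 119] ⇒ [18, 74, 88, 93, 98, 122]

Pooled cuts: [13, 18, 48, 64, 74, 84, 88, 93, 98, 112, 119, 122]

Fragment lengths:
  13→18: 5 bp
  18→48: 30 bp
  48→64: 16 bp
  64→74: 10 bp
  74→84: 10 bp
  84→88: 4 bp
  88→93: 5 bp
  93→98: 5 bp
  98→112: 14 bp
  112→119: 7 bp
  119→122: 3 bp
  122→13 (wrap): 123-122+13 = 14 bp

[3,4,5,5,5,7,10,10,14,14,16,30]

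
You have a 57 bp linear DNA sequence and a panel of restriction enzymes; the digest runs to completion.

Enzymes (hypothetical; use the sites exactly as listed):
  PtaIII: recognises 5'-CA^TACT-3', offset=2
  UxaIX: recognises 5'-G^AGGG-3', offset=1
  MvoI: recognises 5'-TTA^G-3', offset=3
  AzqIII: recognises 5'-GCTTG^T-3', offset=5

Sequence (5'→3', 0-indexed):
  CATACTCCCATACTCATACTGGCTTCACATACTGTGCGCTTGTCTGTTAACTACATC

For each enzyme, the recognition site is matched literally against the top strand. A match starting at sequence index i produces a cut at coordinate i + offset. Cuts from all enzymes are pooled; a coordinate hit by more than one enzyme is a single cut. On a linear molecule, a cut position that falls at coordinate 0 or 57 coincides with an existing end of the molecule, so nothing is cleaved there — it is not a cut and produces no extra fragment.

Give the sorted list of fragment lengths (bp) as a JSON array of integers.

Site scan:
  PtaIII (CATACT, off=2): starts [0, 8, 14, 27] → cuts [2, 10, 16, 29]
  UxaIX (GAGGG, off=1): no sites
  MvoI (TTAG, off=3): no sites
  AzqIII (GCTTGT, off=5): starts [37] → cuts [42]

All cut coordinates (distinct, sorted): [2, 10, 16, 29, 42]

Fragments:
  [0,2): 2 bp
  [2,10): 8 bp
  [10,16): 6 bp
  [16,29): 13 bp
  [29,42): 13 bp
  [42,57): 15 bp

[2,6,8,13,13,15]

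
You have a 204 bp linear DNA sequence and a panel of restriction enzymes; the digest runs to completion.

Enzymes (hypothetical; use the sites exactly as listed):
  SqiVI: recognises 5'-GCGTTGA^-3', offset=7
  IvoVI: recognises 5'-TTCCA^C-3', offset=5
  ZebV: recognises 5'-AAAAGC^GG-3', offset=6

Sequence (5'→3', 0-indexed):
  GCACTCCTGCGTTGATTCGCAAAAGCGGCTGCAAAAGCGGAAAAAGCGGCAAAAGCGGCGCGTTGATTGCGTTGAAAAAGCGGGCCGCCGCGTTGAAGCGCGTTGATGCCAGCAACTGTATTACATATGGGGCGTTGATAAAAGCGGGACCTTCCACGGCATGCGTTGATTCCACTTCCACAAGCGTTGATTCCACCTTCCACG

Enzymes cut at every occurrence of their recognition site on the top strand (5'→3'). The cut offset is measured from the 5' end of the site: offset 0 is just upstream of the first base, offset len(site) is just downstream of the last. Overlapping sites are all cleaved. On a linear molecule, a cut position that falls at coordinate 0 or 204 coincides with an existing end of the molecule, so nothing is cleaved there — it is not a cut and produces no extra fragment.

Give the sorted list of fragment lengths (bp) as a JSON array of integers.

Scan for sites:
  SqiVI (GCGTTGA, off=7): starts [8, 59, 68, 89, 99, 131, 162, 183] → cuts [15, 66, 75, 96, 106, 138, 169, 190]
  IvoVI (TTCCAC, off=5): starts [151, 169, 175, 190, 197] → cuts [156, 174, 180, 195, 202]
  ZebV (AAAAGCGG, off=6): starts [20, 32, 41, 50, 75, 139] → cuts [26, 38, 47, 56, 81, 145]

Pooled cuts: [15, 26, 38, 47, 56, 66, 75, 81, 96, 106, 138, 145, 156, 169, 174, 180, 190, 195, 202]

Fragment lengths:
  [0,15): 15 bp
  [15,26): 11 bp
  [26,38): 12 bp
  [38,47): 9 bp
  [47,56): 9 bp
  [56,66): 10 bp
  [66,75): 9 bp
  [75,81): 6 bp
  [81,96): 15 bp
  [96,106): 10 bp
  [106,138): 32 bp
  [138,145): 7 bp
  [145,156): 11 bp
  [156,169): 13 bp
  [169,174): 5 bp
  [174,180): 6 bp
  [180,190): 10 bp
  [190,195): 5 bp
  [195,202): 7 bp
  [202,204): 2 bp

[2,5,5,6,6,7,7,9,9,9,10,10,10,11,11,12,13,15,15,32]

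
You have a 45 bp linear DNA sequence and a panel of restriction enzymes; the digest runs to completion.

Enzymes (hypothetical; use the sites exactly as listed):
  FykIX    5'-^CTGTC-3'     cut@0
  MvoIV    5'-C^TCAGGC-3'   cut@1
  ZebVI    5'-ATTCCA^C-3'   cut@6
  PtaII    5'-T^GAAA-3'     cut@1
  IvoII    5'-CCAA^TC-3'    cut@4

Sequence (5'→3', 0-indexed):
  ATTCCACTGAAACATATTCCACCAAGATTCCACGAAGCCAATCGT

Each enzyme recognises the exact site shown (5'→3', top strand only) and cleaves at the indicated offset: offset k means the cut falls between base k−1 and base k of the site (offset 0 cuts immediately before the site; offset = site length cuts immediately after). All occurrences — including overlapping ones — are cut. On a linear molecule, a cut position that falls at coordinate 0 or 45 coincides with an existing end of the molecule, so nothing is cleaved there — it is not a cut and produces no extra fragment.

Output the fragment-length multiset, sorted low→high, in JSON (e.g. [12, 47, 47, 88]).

[2,4,6,9,11,13]

Per-enzyme occurrences:
  FykIX (CTGTC, off=0): no sites
  MvoIV (CTCAGGC, off=1): no sites
  ZebVI (ATTCCAC, off=6): starts [0, 15, 26] → cuts [6, 21, 32]
  PtaII (TGAAA, off=1): starts [7] → cuts [8]
  IvoII (CCAATC, off=4): starts [37] → cuts [41]

All cut coordinates (distinct, sorted): [6, 8, 21, 32, 41]

Fragments:
  [0,6): 6 bp
  [6,8): 2 bp
  [8,21): 13 bp
  [21,32): 11 bp
  [32,41): 9 bp
  [41,45): 4 bp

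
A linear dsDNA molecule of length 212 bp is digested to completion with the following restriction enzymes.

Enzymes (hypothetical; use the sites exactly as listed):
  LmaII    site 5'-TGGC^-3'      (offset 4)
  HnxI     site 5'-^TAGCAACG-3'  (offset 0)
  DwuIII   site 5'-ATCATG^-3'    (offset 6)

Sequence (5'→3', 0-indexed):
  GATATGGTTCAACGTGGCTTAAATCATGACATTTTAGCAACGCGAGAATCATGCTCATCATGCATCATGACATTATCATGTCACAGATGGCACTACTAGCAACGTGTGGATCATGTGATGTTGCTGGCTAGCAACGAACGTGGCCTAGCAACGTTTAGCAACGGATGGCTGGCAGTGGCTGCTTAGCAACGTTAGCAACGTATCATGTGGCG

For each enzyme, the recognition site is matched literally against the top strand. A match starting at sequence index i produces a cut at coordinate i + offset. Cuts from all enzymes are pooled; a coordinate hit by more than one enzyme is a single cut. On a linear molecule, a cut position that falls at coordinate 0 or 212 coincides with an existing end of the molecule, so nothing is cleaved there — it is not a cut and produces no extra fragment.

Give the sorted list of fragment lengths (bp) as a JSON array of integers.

Site scan:
  LmaII (TGGC, off=4): starts [14, 87, 124, 140, 165, 169, 175, 207] → cuts [18, 91, 128, 144, 169, 173, 179, 211]
  HnxI (TAGCAACG, off=0): starts [34, 96, 128, 145, 155, 183, 192] → cuts [34, 96, 128, 145, 155, 183, 192]
  DwuIII (ATCATG, off=6): starts [22, 47, 56, 63, 74, 109, 201] → cuts [28, 53, 62, 69, 80, 115, 207]

Pooled cuts: [18, 28, 34, 53, 62, 69, 80, 91, 96, 115, 128, 144, 145, 155, 169, 173, 179, 183, 192, 207, 211]

Fragments:
  [0,18): 18 bp
  [18,28): 10 bp
  [28,34): 6 bp
  [34,53): 19 bp
  [53,62): 9 bp
  [62,69): 7 bp
  [69,80): 11 bp
  [80,91): 11 bp
  [91,96): 5 bp
  [96,115): 19 bp
  [115,128): 13 bp
  [128,144): 16 bp
  [144,145): 1 bp
  [145,155): 10 bp
  [155,169): 14 bp
  [169,173): 4 bp
  [173,179): 6 bp
  [179,183): 4 bp
  [183,192): 9 bp
  [192,207): 15 bp
  [207,211): 4 bp
  [211,212): 1 bp

[1,1,4,4,4,5,6,6,7,9,9,10,10,11,11,13,14,15,16,18,19,19]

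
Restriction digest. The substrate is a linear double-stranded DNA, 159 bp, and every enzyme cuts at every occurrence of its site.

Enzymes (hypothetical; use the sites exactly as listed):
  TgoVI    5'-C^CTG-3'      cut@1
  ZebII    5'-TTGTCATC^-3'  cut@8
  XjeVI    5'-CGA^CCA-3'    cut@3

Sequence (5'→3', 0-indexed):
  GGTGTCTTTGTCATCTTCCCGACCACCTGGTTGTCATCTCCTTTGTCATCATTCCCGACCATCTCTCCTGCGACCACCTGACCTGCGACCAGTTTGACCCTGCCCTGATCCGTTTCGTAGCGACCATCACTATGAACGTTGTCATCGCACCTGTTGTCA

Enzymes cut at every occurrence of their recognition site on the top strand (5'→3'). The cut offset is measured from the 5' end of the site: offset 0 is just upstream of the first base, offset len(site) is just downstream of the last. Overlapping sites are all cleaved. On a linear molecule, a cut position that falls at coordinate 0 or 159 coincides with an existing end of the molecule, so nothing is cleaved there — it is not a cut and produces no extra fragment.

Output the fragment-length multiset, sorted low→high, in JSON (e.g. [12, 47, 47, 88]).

Site scan:
  TgoVI (CCTG, off=1): starts [25, 66, 76, 81, 98, 103, 149] → cuts [26, 67, 77, 82, 99, 104, 150]
  ZebII (TTGTCATC, off=8): starts [7, 30, 42, 138] → cuts [15, 38, 50, 146]
  XjeVI (CGACCA, off=3): starts [19, 55, 70, 85, 120] → cuts [22, 58, 73, 88, 123]

Pooled cuts: [15, 22, 26, 38, 50, 58, 67, 73, 77, 82, 88, 99, 104, 123, 146, 150]

Fragments:
  [0,15): 15 bp
  [15,22): 7 bp
  [22,26): 4 bp
  [26,38): 12 bp
  [38,50): 12 bp
  [50,58): 8 bp
  [58,67): 9 bp
  [67,73): 6 bp
  [73,77): 4 bp
  [77,82): 5 bp
  [82,88): 6 bp
  [88,99): 11 bp
  [99,104): 5 bp
  [104,123): 19 bp
  [123,146): 23 bp
  [146,150): 4 bp
  [150,159): 9 bp

[4,4,4,5,5,6,6,7,8,9,9,11,12,12,15,19,23]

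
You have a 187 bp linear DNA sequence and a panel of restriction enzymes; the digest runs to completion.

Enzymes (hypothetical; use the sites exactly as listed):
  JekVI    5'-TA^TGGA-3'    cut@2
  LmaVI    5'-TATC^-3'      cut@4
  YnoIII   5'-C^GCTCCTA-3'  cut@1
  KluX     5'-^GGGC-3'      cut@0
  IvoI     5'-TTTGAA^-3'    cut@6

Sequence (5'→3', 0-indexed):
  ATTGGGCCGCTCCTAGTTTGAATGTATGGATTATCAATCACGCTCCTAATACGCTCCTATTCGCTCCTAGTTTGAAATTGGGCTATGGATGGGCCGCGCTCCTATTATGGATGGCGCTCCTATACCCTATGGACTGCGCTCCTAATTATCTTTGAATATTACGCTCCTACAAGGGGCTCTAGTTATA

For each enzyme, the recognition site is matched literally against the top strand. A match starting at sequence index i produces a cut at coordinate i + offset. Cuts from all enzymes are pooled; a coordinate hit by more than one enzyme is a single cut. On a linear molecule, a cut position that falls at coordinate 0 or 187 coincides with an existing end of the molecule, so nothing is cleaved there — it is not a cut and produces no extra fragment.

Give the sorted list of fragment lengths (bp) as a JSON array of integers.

[3,3,4,5,5,6,6,6,6,7,8,8,9,10,10,11,11,13,14,14,14,14]

Site scan:
  JekVI (TATGGA, off=2): starts [24, 83, 105, 127] → cuts [26, 85, 107, 129]
  LmaVI (TATC, off=4): starts [31, 146] → cuts [35, 150]
  YnoIII (CGCTCCTA, off=1): starts [7, 40, 51, 61, 96, 114, 136, 161] → cuts [8, 41, 52, 62, 97, 115, 137, 162]
  KluX (GGGC, off=0): starts [3, 79, 90, 173] → cuts [3, 79, 90, 173]
  IvoI (TTTGAA, off=6): starts [16, 70, 150] → cuts [22, 76, 156]

All cut coordinates (distinct, sorted): [3, 8, 22, 26, 35, 41, 52, 62, 76, 79, 85, 90, 97, 107, 115, 129, 137, 150, 156, 162, 173]

Fragment lengths:
  [0,3): 3 bp
  [3,8): 5 bp
  [8,22): 14 bp
  [22,26): 4 bp
  [26,35): 9 bp
  [35,41): 6 bp
  [41,52): 11 bp
  [52,62): 10 bp
  [62,76): 14 bp
  [76,79): 3 bp
  [79,85): 6 bp
  [85,90): 5 bp
  [90,97): 7 bp
  [97,107): 10 bp
  [107,115): 8 bp
  [115,129): 14 bp
  [129,137): 8 bp
  [137,150): 13 bp
  [150,156): 6 bp
  [156,162): 6 bp
  [162,173): 11 bp
  [173,187): 14 bp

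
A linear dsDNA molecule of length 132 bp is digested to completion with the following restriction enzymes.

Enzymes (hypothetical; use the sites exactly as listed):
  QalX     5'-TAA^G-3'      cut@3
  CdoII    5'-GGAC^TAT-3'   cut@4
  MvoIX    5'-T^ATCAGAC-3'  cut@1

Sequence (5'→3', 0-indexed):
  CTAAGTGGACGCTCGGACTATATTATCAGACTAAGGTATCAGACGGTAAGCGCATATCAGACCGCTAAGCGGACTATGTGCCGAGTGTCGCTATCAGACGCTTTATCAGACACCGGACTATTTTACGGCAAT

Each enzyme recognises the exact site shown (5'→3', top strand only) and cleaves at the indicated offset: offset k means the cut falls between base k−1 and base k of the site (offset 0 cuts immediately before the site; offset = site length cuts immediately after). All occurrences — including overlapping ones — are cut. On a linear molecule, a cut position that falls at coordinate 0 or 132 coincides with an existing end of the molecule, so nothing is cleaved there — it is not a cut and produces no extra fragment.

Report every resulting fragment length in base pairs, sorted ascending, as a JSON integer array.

Site scan:
  QalX TAAG/3: at [1, 31, 46, 65] ⇒ [4, 34, 49, 68]
  CdoII GGACTAT/4: at [14, 70, 114] ⇒ [18, 74, 118]
  MvoIX TATCAGAC/1: at [23, 36, 54, 91, 103] ⇒ [24, 37, 55, 92, 104]

Pooled cuts: [4, 18, 24, 34, 37, 49, 55, 68, 74, 92, 104, 118]

Fragments:
  [0,4): 4 bp
  [4,18): 14 bp
  [18,24): 6 bp
  [24,34): 10 bp
  [34,37): 3 bp
  [37,49): 12 bp
  [49,55): 6 bp
  [55,68): 13 bp
  [68,74): 6 bp
  [74,92): 18 bp
  [92,104): 12 bp
  [104,118): 14 bp
  [118,132): 14 bp

[3,4,6,6,6,10,12,12,13,14,14,14,18]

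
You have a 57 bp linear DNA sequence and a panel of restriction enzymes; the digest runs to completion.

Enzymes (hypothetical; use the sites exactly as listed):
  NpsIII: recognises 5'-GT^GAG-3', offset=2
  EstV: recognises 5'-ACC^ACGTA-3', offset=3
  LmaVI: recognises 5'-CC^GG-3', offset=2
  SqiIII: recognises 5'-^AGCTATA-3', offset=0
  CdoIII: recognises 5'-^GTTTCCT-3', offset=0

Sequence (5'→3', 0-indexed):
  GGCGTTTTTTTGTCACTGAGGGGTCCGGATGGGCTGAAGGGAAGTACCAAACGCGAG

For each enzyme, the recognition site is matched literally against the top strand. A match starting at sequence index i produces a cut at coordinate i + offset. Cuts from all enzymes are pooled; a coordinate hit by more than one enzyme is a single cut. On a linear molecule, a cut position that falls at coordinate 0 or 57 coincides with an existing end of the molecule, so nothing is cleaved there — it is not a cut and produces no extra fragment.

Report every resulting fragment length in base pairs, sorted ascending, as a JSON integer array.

Scan for sites:
  NpsIII (GTGAG, off=2): no sites
  EstV (ACCACGTA, off=3): no sites
  LmaVI (CCGG, off=2): starts [24] → cuts [26]
  SqiIII (AGCTATA, off=0): no sites
  CdoIII (GTTTCCT, off=0): no sites

All cut coordinates (distinct, sorted): [26]

Fragment lengths:
  [0,26): 26 bp
  [26,57): 31 bp

[26,31]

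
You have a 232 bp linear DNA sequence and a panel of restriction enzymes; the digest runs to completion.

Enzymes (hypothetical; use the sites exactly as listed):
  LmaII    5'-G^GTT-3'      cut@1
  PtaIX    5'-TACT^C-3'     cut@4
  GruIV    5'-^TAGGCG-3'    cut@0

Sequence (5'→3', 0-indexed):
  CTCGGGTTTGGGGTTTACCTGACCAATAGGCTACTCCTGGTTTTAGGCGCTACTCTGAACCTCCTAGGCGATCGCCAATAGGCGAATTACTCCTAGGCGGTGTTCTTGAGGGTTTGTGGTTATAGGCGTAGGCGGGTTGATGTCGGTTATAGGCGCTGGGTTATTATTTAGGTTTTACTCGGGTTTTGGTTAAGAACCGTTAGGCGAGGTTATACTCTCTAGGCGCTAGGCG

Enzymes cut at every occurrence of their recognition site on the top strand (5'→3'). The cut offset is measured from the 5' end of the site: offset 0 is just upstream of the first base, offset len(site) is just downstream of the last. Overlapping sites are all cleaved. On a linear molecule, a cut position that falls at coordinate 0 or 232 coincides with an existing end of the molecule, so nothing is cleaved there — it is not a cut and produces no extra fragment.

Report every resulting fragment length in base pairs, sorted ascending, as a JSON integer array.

Per-enzyme occurrences:
  LmaII GGTT/1: at [4, 11, 38, 110, 117, 134, 144, 158, 170, 181, 187, 207] ⇒ [5, 12, 39, 111, 118, 135, 145, 159, 171, 182, 188, 208]
  PtaIX TACTC/4: at [31, 50, 87, 175, 212] ⇒ [35, 54, 91, 179, 216]
  GruIV TAGGCG/0: at [43, 64, 78, 93, 122, 128, 149, 200, 219, 226] ⇒ [43, 64, 78, 93, 122, 128, 149, 200, 219, 226]

All cut coordinates (distinct, sorted): [5, 12, 35, 39, 43, 54, 64, 78, 91, 93, 111, 118, 122, 128, 135, 145, 149, 159, 171, 179, 182, 188, 200, 208, 216, 219, 226]

Fragment lengths:
  [0,5): 5 bp
  [5,12): 7 bp
  [12,35): 23 bp
  [35,39): 4 bp
  [39,43): 4 bp
  [43,54): 11 bp
  [54,64): 10 bp
  [64,78): 14 bp
  [78,91): 13 bp
  [91,93): 2 bp
  [93,111): 18 bp
  [111,118): 7 bp
  [118,122): 4 bp
  [122,128): 6 bp
  [128,135): 7 bp
  [135,145): 10 bp
  [145,149): 4 bp
  [149,159): 10 bp
  [159,171): 12 bp
  [171,179): 8 bp
  [179,182): 3 bp
  [182,188): 6 bp
  [188,200): 12 bp
  [200,208): 8 bp
  [208,216): 8 bp
  [216,219): 3 bp
  [219,226): 7 bp
  [226,232): 6 bp

[2,3,3,4,4,4,4,5,6,6,6,7,7,7,7,8,8,8,10,10,10,11,12,12,13,14,18,23]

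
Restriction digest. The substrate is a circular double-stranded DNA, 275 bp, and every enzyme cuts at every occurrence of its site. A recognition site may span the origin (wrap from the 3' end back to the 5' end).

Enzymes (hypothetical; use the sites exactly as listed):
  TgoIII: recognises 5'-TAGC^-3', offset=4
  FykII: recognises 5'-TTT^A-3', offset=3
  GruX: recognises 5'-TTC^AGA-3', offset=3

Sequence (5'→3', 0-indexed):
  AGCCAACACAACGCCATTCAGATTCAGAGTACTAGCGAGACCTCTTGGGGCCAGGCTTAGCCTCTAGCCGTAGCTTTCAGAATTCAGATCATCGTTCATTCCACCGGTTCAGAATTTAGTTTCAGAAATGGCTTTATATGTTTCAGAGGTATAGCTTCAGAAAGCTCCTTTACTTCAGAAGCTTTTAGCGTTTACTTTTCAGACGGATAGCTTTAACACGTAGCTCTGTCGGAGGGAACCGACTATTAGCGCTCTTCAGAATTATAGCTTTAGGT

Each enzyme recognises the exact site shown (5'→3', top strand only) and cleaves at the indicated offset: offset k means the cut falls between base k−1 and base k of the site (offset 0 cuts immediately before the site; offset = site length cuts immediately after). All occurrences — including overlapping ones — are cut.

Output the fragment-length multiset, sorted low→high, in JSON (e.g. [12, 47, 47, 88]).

[3,3,3,3,4,4,5,6,6,6,7,7,7,7,7,7,9,10,10,11,11,11,11,12,13,16,25,25,26]

Per-enzyme occurrences:
  TgoIII TAGC/4: at [32, 57, 64, 70, 151, 185, 207, 220, 246, 264, 274] ⇒ [3, 36, 61, 68, 74, 155, 189, 211, 224, 250, 268]
  FykII TTTA/3: at [114, 132, 168, 183, 190, 211, 268] ⇒ [117, 135, 171, 186, 193, 214, 271]
  GruX TTCAGA/3: at [16, 22, 75, 82, 107, 120, 141, 155, 173, 197, 254] ⇒ [19, 25, 78, 85, 110, 123, 144, 158, 176, 200, 257]

Pooled cuts: [3, 19, 25, 36, 61, 68, 74, 78, 85, 110, 117, 123, 135, 144, 155, 158, 171, 176, 186, 189, 193, 200, 211, 214, 224, 250, 257, 268, 271]

Fragment lengths:
  3→19: 16 bp
  19→25: 6 bp
  25→36: 11 bp
  36→61: 25 bp
  61→68: 7 bp
  68→74: 6 bp
  74→78: 4 bp
  78→85: 7 bp
  85→110: 25 bp
  110→117: 7 bp
  117→123: 6 bp
  123→135: 12 bp
  135→144: 9 bp
  144→155: 11 bp
  155→158: 3 bp
  158→171: 13 bp
  171→176: 5 bp
  176→186: 10 bp
  186→189: 3 bp
  189→193: 4 bp
  193→200: 7 bp
  200→211: 11 bp
  211→214: 3 bp
  214→224: 10 bp
  224→250: 26 bp
  250→257: 7 bp
  257→268: 11 bp
  268→271: 3 bp
  271→3 (wrap): 275-271+3 = 7 bp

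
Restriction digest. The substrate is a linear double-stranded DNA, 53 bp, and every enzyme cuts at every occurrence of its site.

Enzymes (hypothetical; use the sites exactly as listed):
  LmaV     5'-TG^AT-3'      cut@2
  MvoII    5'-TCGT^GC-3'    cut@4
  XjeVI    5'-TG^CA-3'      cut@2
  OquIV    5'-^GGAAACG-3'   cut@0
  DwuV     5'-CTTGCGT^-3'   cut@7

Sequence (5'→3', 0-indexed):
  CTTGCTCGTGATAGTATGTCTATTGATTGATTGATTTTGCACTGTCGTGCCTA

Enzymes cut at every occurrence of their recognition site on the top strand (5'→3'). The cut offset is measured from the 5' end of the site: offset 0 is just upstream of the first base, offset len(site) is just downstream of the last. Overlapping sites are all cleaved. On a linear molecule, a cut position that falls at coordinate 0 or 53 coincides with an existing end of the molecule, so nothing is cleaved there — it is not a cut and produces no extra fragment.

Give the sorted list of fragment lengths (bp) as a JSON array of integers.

[4,4,5,6,9,10,15]

Scan for sites:
  LmaV TGAT/2: at [8, 23, 27, 31] ⇒ [10, 25, 29, 33]
  MvoII TCGTGC/4: at [44] ⇒ [48]
  XjeVI TGCA/2: at [37] ⇒ [39]
  OquIV (GGAAACG, off=0): no sites
  DwuV (CTTGCGT, off=7): no sites

All cut coordinates (distinct, sorted): [10, 25, 29, 33, 39, 48]

Fragment lengths:
  [0,10): 10 bp
  [10,25): 15 bp
  [25,29): 4 bp
  [29,33): 4 bp
  [33,39): 6 bp
  [39,48): 9 bp
  [48,53): 5 bp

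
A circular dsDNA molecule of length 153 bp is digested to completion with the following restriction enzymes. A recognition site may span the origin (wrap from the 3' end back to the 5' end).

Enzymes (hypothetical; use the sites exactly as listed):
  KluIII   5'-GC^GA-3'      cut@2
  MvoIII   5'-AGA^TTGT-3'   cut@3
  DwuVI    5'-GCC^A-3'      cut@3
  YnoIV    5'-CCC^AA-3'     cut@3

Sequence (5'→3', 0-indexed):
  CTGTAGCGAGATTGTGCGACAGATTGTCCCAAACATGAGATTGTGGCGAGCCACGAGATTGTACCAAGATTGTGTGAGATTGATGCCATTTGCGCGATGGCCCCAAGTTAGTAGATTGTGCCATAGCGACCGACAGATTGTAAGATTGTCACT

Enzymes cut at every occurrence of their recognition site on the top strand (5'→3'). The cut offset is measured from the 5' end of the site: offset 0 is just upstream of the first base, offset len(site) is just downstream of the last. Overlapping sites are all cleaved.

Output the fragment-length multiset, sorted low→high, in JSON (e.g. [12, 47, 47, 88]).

Site scan:
  KluIII GCGA/2: at [5, 15, 45, 93, 125] ⇒ [7, 17, 47, 95, 127]
  MvoIII AGATTGT/3: at [8, 20, 37, 55, 66, 112, 134, 142] ⇒ [11, 23, 40, 58, 69, 115, 137, 145]
  DwuVI GCCA/3: at [49, 84, 119] ⇒ [52, 87, 122]
  YnoIV CCCAA/3: at [27, 101] ⇒ [30, 104]

Pooled cuts: [7, 11, 17, 23, 30, 40, 47, 52, 58, 69, 87, 95, 104, 115, 122, 127, 137, 145]

Fragments:
  7→11: 4 bp
  11→17: 6 bp
  17→23: 6 bp
  23→30: 7 bp
  30→40: 10 bp
  40→47: 7 bp
  47→52: 5 bp
  52→58: 6 bp
  58→69: 11 bp
  69→87: 18 bp
  87→95: 8 bp
  95→104: 9 bp
  104→115: 11 bp
  115→122: 7 bp
  122→127: 5 bp
  127→137: 10 bp
  137→145: 8 bp
  145→7 (wrap): 153-145+7 = 15 bp

[4,5,5,6,6,6,7,7,7,8,8,9,10,10,11,11,15,18]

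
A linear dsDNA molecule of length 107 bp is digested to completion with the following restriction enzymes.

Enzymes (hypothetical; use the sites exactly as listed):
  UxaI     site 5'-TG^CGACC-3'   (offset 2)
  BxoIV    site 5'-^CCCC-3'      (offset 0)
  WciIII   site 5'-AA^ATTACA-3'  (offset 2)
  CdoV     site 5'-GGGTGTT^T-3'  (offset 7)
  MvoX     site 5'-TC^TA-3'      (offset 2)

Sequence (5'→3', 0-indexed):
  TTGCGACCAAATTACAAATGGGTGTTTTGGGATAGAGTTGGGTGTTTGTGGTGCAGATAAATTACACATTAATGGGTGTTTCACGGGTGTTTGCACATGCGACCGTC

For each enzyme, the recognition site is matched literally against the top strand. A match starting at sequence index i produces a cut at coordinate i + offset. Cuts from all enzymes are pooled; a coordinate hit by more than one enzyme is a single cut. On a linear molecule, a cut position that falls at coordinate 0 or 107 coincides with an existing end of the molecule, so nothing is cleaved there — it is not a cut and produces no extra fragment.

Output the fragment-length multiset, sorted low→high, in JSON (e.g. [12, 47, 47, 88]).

[3,7,8,8,11,14,16,20,20]

Per-enzyme occurrences:
  UxaI (TGCGACC, off=2): starts [1, 97] → cuts [3, 99]
  BxoIV (CCCC, off=0): no sites
  WciIII (AAATTACA, off=2): starts [8, 58] → cuts [10, 60]
  CdoV (GGGTGTTT, off=7): starts [19, 39, 73, 84] → cuts [26, 46, 80, 91]
  MvoX (TCTA, off=2): no sites

All cut coordinates (distinct, sorted): [3, 10, 26, 46, 60, 80, 91, 99]

Fragment lengths:
  [0,3): 3 bp
  [3,10): 7 bp
  [10,26): 16 bp
  [26,46): 20 bp
  [46,60): 14 bp
  [60,80): 20 bp
  [80,91): 11 bp
  [91,99): 8 bp
  [99,107): 8 bp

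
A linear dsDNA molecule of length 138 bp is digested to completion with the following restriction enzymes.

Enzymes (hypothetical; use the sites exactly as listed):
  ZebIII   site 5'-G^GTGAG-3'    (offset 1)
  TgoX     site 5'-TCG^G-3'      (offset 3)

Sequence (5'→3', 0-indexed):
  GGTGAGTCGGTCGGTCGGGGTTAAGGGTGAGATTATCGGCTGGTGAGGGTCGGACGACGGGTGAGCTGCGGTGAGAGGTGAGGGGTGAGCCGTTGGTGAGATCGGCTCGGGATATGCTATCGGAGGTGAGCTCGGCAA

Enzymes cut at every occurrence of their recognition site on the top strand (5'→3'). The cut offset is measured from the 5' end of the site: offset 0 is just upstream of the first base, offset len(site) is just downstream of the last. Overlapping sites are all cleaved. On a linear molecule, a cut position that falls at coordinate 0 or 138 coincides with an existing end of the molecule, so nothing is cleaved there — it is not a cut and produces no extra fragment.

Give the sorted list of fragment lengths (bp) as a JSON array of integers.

Site scan:
  ZebIII GGTGAG/1: at [0, 25, 41, 59, 69, 76, 83, 94, 124] ⇒ [1, 26, 42, 60, 70, 77, 84, 95, 125]
  TgoX TCGG/3: at [6, 10, 14, 35, 49, 101, 106, 119, 131] ⇒ [9, 13, 17, 38, 52, 104, 109, 122, 134]

All cut coordinates (distinct, sorted): [1, 9, 13, 17, 26, 38, 42, 52, 60, 70, 77, 84, 95, 104, 109, 122, 125, 134]

Fragment lengths:
  [0,1): 1 bp
  [1,9): 8 bp
  [9,13): 4 bp
  [13,17): 4 bp
  [17,26): 9 bp
  [26,38): 12 bp
  [38,42): 4 bp
  [42,52): 10 bp
  [52,60): 8 bp
  [60,70): 10 bp
  [70,77): 7 bp
  [77,84): 7 bp
  [84,95): 11 bp
  [95,104): 9 bp
  [104,109): 5 bp
  [109,122): 13 bp
  [122,125): 3 bp
  [125,134): 9 bp
  [134,138): 4 bp

[1,3,4,4,4,4,5,7,7,8,8,9,9,9,10,10,11,12,13]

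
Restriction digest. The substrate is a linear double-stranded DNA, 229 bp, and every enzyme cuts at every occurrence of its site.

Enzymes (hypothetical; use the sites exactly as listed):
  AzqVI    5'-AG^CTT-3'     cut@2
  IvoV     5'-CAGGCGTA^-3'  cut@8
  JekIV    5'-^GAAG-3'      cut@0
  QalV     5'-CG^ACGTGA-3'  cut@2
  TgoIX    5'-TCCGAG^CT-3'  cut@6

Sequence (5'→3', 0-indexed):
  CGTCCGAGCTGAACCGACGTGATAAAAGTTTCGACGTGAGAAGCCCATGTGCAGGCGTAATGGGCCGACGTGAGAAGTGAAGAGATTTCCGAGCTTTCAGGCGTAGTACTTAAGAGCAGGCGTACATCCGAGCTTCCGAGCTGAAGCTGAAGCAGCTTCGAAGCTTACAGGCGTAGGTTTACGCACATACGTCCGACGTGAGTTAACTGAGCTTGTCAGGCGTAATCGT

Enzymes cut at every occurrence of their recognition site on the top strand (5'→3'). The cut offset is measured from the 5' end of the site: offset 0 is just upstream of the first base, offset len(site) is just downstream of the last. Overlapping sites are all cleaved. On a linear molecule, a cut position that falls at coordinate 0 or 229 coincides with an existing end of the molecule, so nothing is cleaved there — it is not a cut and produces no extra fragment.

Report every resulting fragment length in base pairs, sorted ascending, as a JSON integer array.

[2,4,4,5,5,6,6,6,7,8,8,8,8,8,12,12,13,15,16,17,19,20,20]

Scan for sites:
  AzqVI (AGCTT, off=2): starts [91, 130, 153, 161, 209] → cuts [93, 132, 155, 163, 211]
  IvoV (CAGGCGTA, off=8): starts [51, 97, 116, 167, 216] → cuts [59, 105, 124, 175, 224]
  JekIV (GAAG, off=0): starts [39, 73, 78, 142, 148, 159] → cuts [39, 73, 78, 142, 148, 159]
  QalV (CGACGTGA, off=2): starts [14, 31, 65, 193] → cuts [16, 33, 67, 195]
  TgoIX (TCCGAGCT, off=6): starts [2, 87, 126, 134] → cuts [8, 93, 132, 140]

Pooled cuts: [8, 16, 33, 39, 59, 67, 73, 78, 93, 105, 124, 132, 140, 142, 148, 155, 159, 163, 175, 195, 211, 224]

Fragments:
  [0,8): 8 bp
  [8,16): 8 bp
  [16,33): 17 bp
  [33,39): 6 bp
  [39,59): 20 bp
  [59,67): 8 bp
  [67,73): 6 bp
  [73,78): 5 bp
  [78,93): 15 bp
  [93,105): 12 bp
  [105,124): 19 bp
  [124,132): 8 bp
  [132,140): 8 bp
  [140,142): 2 bp
  [142,148): 6 bp
  [148,155): 7 bp
  [155,159): 4 bp
  [159,163): 4 bp
  [163,175): 12 bp
  [175,195): 20 bp
  [195,211): 16 bp
  [211,224): 13 bp
  [224,229): 5 bp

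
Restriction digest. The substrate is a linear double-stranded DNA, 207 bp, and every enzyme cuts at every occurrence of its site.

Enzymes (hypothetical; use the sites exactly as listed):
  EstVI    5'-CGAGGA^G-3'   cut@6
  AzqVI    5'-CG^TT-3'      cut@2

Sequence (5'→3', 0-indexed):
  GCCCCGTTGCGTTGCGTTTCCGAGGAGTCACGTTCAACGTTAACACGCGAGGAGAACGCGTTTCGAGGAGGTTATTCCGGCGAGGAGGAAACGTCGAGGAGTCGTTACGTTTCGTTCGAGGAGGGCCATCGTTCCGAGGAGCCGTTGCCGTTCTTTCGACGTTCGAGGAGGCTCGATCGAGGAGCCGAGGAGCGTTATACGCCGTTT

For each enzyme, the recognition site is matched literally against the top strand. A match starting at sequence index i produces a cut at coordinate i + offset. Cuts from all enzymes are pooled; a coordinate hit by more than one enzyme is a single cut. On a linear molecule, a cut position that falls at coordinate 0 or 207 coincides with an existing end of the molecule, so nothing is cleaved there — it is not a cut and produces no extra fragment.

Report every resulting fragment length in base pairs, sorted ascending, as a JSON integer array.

Site scan:
  EstVI CGAGGAG/6: at [20, 47, 63, 80, 94, 116, 134, 163, 177, 185] ⇒ [26, 53, 69, 86, 100, 122, 140, 169, 183, 191]
  AzqVI CGTT/2: at [4, 9, 14, 30, 37, 58, 102, 107, 112, 129, 142, 148, 159, 192, 202] ⇒ [6, 11, 16, 32, 39, 60, 104, 109, 114, 131, 144, 150, 161, 194, 204]

All cut coordinates (distinct, sorted): [6, 11, 16, 26, 32, 39, 53, 60, 69, 86, 100, 104, 109, 114, 122, 131, 140, 144, 150, 161, 169, 183, 191, 194, 204]

Fragment lengths:
  [0,6): 6 bp
  [6,11): 5 bp
  [11,16): 5 bp
  [16,26): 10 bp
  [26,32): 6 bp
  [32,39): 7 bp
  [39,53): 14 bp
  [53,60): 7 bp
  [60,69): 9 bp
  [69,86): 17 bp
  [86,100): 14 bp
  [100,104): 4 bp
  [104,109): 5 bp
  [109,114): 5 bp
  [114,122): 8 bp
  [122,131): 9 bp
  [131,140): 9 bp
  [140,144): 4 bp
  [144,150): 6 bp
  [150,161): 11 bp
  [161,169): 8 bp
  [169,183): 14 bp
  [183,191): 8 bp
  [191,194): 3 bp
  [194,204): 10 bp
  [204,207): 3 bp

[3,3,4,4,5,5,5,5,6,6,6,7,7,8,8,8,9,9,9,10,10,11,14,14,14,17]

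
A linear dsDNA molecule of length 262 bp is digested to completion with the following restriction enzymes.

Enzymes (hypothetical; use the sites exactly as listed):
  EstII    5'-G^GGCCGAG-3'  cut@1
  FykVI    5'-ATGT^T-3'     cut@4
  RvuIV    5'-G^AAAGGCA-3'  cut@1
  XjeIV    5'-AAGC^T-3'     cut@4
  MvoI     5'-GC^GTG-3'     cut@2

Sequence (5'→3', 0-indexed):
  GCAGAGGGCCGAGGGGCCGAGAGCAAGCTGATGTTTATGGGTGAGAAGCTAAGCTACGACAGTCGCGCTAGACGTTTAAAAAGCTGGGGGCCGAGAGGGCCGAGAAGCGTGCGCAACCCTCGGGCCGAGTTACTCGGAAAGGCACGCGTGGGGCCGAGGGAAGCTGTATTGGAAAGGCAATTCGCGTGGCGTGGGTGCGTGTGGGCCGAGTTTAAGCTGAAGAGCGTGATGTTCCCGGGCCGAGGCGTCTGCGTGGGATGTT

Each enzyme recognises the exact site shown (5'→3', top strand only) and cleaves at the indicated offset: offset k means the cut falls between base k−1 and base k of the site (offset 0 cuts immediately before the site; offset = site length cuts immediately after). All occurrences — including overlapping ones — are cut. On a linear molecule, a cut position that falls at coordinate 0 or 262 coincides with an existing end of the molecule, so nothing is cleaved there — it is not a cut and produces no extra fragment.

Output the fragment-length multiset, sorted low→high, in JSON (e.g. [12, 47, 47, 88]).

[1,4,4,5,5,5,5,6,6,7,8,8,8,8,9,9,10,11,13,13,14,14,14,15,15,15,30]

Site scan:
  EstII (GGGCCGAG, off=1): starts [5, 13, 87, 96, 121, 150, 202, 236] → cuts [6, 14, 88, 97, 122, 151, 203, 237]
  FykVI (ATGTT, off=4): starts [30, 228, 257] → cuts [34, 232, 261]
  RvuIV (GAAAGGCA, off=1): starts [136, 171] → cuts [137, 172]
  XjeIV (AAGCT, off=4): starts [24, 45, 50, 80, 160, 213] → cuts [28, 49, 54, 84, 164, 217]
  MvoI (GCGTG, off=2): starts [106, 145, 183, 188, 196, 223, 250] → cuts [108, 147, 185, 190, 198, 225, 252]

Pooled cuts: [6, 14, 28, 34, 49, 54, 84, 88, 97, 108, 122, 137, 147, 151, 164, 172, 185, 190, 198, 203, 217, 225, 232, 237, 252, 261]

Fragments:
  [0,6): 6 bp
  [6,14): 8 bp
  [14,28): 14 bp
  [28,34): 6 bp
  [34,49): 15 bp
  [49,54): 5 bp
  [54,84): 30 bp
  [84,88): 4 bp
  [88,97): 9 bp
  [97,108): 11 bp
  [108,122): 14 bp
  [122,137): 15 bp
  [137,147): 10 bp
  [147,151): 4 bp
  [151,164): 13 bp
  [164,172): 8 bp
  [172,185): 13 bp
  [185,190): 5 bp
  [190,198): 8 bp
  [198,203): 5 bp
  [203,217): 14 bp
  [217,225): 8 bp
  [225,232): 7 bp
  [232,237): 5 bp
  [237,252): 15 bp
  [252,261): 9 bp
  [261,262): 1 bp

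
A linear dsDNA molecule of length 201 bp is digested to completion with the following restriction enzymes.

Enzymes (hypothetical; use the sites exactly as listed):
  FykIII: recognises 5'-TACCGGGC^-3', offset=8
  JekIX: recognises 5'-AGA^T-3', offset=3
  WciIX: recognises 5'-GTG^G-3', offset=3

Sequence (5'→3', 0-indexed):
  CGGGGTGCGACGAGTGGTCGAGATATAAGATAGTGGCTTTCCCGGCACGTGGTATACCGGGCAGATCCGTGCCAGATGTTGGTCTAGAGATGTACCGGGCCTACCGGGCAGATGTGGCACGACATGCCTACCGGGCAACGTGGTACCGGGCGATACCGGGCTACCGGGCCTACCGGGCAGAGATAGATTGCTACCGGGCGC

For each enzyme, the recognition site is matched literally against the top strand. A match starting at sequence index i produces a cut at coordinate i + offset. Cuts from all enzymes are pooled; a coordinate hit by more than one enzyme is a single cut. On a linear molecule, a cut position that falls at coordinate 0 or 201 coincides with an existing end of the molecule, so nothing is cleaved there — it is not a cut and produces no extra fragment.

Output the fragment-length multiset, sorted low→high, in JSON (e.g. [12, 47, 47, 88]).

[2,3,3,4,4,5,5,6,7,7,8,9,9,9,10,10,11,11,12,14,16,16,20]

Site scan:
  FykIII (TACCGGGC, off=8): starts [54, 92, 101, 128, 143, 153, 161, 170, 191] → cuts [62, 100, 109, 136, 151, 161, 169, 178, 199]
  JekIX (AGAT, off=3): starts [20, 27, 62, 73, 87, 109, 180, 184] → cuts [23, 30, 65, 76, 90, 112, 183, 187]
  WciIX (GTGG, off=3): starts [13, 32, 48, 113, 139] → cuts [16, 35, 51, 116, 142]

Pooled cuts: [16, 23, 30, 35, 51, 62, 65, 76, 90, 100, 109, 112, 116, 136, 142, 151, 161, 169, 178, 183, 187, 199]

Fragments:
  [0,16): 16 bp
  [16,23): 7 bp
  [23,30): 7 bp
  [30,35): 5 bp
  [35,51): 16 bp
  [51,62): 11 bp
  [62,65): 3 bp
  [65,76): 11 bp
  [76,90): 14 bp
  [90,100): 10 bp
  [100,109): 9 bp
  [109,112): 3 bp
  [112,116): 4 bp
  [116,136): 20 bp
  [136,142): 6 bp
  [142,151): 9 bp
  [151,161): 10 bp
  [161,169): 8 bp
  [169,178): 9 bp
  [178,183): 5 bp
  [183,187): 4 bp
  [187,199): 12 bp
  [199,201): 2 bp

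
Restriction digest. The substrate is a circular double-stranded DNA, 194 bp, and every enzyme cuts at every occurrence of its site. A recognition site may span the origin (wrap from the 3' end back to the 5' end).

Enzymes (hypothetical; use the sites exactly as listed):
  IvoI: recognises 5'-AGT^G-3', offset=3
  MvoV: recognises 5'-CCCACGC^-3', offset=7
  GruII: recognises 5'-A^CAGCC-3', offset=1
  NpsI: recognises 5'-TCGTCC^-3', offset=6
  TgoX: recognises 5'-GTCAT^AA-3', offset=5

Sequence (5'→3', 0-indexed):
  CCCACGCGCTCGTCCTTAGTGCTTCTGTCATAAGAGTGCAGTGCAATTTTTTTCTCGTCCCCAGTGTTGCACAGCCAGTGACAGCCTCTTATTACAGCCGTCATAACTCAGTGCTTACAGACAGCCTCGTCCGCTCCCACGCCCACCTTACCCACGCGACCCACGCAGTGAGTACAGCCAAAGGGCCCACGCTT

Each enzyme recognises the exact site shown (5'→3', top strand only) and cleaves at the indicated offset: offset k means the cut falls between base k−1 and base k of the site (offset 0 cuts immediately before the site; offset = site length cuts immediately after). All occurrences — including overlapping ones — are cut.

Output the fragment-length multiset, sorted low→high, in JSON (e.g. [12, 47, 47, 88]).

Per-enzyme occurrences:
  IvoI AGTG/3: at [17, 34, 39, 62, 76, 109, 166] ⇒ [20, 37, 42, 65, 79, 112, 169]
  MvoV CCCACGC/7: at [0, 135, 150, 159, 185] ⇒ [7, 142, 157, 166, 192]
  GruII ACAGCC/1: at [70, 80, 93, 120, 173] ⇒ [71, 81, 94, 121, 174]
  NpsI TCGTCC/6: at [9, 54, 126] ⇒ [15, 60, 132]
  TgoX GTCATAA/5: at [26, 99] ⇒ [31, 104]

Pooled cuts: [7, 15, 20, 31, 37, 42, 60, 65, 71, 79, 81, 94, 104, 112, 121, 132, 142, 157, 166, 169, 174, 192]

Fragments:
  7→15: 8 bp
  15→20: 5 bp
  20→31: 11 bp
  31→37: 6 bp
  37→42: 5 bp
  42→60: 18 bp
  60→65: 5 bp
  65→71: 6 bp
  71→79: 8 bp
  79→81: 2 bp
  81→94: 13 bp
  94→104: 10 bp
  104→112: 8 bp
  112→121: 9 bp
  121→132: 11 bp
  132→142: 10 bp
  142→157: 15 bp
  157→166: 9 bp
  166→169: 3 bp
  169→174: 5 bp
  174→192: 18 bp
  192→7 (wrap): 194-192+7 = 9 bp

[2,3,5,5,5,5,6,6,8,8,8,9,9,9,10,10,11,11,13,15,18,18]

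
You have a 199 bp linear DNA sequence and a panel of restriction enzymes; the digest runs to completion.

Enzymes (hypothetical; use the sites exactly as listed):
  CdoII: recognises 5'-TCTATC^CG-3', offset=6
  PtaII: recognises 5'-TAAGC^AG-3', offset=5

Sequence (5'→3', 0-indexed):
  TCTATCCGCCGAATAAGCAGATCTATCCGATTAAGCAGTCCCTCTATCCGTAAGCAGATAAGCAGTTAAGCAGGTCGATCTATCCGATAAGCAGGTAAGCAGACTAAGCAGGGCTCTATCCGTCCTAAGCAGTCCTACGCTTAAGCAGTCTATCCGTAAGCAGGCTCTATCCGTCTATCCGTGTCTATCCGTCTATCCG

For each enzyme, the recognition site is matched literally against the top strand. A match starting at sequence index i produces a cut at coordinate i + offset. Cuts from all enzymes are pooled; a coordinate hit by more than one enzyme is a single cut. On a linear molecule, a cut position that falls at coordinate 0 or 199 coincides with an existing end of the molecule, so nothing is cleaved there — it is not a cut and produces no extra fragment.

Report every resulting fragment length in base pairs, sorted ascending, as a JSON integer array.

Scan for sites:
  CdoII (TCTATCCG, off=6): starts [0, 21, 42, 78, 114, 148, 165, 173, 183, 191] → cuts [6, 27, 48, 84, 120, 154, 171, 179, 189, 197]
  PtaII (TAAGCAG, off=5): starts [13, 31, 50, 58, 66, 87, 95, 104, 125, 141, 156] → cuts [18, 36, 55, 63, 71, 92, 100, 109, 130, 146, 161]

All cut coordinates (distinct, sorted): [6, 18, 27, 36, 48, 55, 63, 71, 84, 92, 100, 109, 120, 130, 146, 154, 161, 171, 179, 189, 197]

Fragments:
  [0,6): 6 bp
  [6,18): 12 bp
  [18,27): 9 bp
  [27,36): 9 bp
  [36,48): 12 bp
  [48,55): 7 bp
  [55,63): 8 bp
  [63,71): 8 bp
  [71,84): 13 bp
  [84,92): 8 bp
  [92,100): 8 bp
  [100,109): 9 bp
  [109,120): 11 bp
  [120,130): 10 bp
  [130,146): 16 bp
  [146,154): 8 bp
  [154,161): 7 bp
  [161,171): 10 bp
  [171,179): 8 bp
  [179,189): 10 bp
  [189,197): 8 bp
  [197,199): 2 bp

[2,6,7,7,8,8,8,8,8,8,8,9,9,9,10,10,10,11,12,12,13,16]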